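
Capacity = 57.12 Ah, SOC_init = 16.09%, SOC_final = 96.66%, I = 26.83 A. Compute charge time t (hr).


Step 1: dSOC = 96.66% - 16.09% = 80.57%
Step 2: delta_Ah = 57.12 * 80.57 / 100 = 46.022 Ah
Step 3: t = 46.022 / 26.83 = 1.715 hr

1.715 hr


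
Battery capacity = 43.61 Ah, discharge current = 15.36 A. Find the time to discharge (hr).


Runtime = 43.61 Ah / 15.36 A = 2.839 hr

2.839 hr


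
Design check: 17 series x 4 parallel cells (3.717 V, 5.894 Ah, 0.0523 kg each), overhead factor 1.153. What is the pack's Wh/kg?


Step 1: V_pack = 17 * 3.717 = 63.189 V
Step 2: C_pack = 4 * 5.894 = 23.576 Ah
Step 3: E_pack = V_pack * C_pack = 63.189 * 23.576 = 1489.7 Wh
Step 4: m_pack = 17 * 4 * 0.0523 * 1.153 = 4.1005 kg
Step 5: ED = E_pack / m_pack = 1489.7 / 4.1005 = 363.3 Wh/kg

363.3 Wh/kg


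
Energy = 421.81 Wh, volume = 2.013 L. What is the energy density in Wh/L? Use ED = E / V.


Volumetric ED = 421.81 Wh / 2.013 L = 209.5 Wh/L

209.5 Wh/L


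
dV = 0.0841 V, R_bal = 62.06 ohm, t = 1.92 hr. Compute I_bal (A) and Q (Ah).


I_bal = dV / R = 0.0841 / 62.06 = 0.0013551 A
Q = I_bal * t = 0.0013551 * 1.92 = 0.002602 Ah

I=0.0013551 A, Q=0.002602 Ah


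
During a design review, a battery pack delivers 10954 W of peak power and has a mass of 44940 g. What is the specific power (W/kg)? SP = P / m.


Convert: m = 44940 g = 44.94 kg
Specific power = 10954 W / 44.94 kg = 243.7 W/kg

243.7 W/kg


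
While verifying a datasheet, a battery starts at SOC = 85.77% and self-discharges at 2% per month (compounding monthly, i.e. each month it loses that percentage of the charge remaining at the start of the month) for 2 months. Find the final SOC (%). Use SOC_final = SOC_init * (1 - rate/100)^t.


decay = (1 - 2/100)^2 = 0.9604
SOC_final = 85.77 * 0.9604 = 82.37%

82.37%


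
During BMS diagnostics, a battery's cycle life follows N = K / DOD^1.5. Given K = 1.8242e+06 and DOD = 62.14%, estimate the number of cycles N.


Step 1: DOD^1.5 = 62.14^1.5 = 489.84
Step 2: N = 1.8242e+06 / 489.84 = 3724 cycles

3724 cycles


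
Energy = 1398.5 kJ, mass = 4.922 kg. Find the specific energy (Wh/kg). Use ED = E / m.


Convert: E = 1398.5 kJ = 388.47 Wh
ED = E / m = 388.47 / 4.922 = 78.93 Wh/kg

78.93 Wh/kg


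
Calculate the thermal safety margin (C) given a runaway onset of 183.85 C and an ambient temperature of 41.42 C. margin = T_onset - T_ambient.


Safety margin = 183.85 C - 41.42 C = 142.43 C

142.43 C


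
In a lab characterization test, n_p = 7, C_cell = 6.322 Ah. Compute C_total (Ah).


C_total = 7 * 6.322 = 44.254 Ah

44.254 Ah


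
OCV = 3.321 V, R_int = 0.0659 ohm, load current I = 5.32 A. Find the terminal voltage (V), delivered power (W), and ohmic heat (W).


Step 1: V_terminal = OCV - I*R = 3.321 - 5.32 * 0.0659 = 2.9704 V
Step 2: P_out = V_terminal * I = 2.9704 * 5.32 = 15.80 W
Step 3: Q = I^2 * R = 5.32^2 * 0.0659 = 1.865 W

V=2.9704 V, P=15.80 W, Q=1.865 W


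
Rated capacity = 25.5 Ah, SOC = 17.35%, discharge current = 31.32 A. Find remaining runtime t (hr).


Step 1: remaining = SOC/100 * C_total = 17.35/100 * 25.5 = 4.4243 Ah
Step 2: t = remaining / I = 4.4243 / 31.32 = 0.1413 hr

0.1413 hr


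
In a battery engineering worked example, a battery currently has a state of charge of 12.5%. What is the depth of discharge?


Complement of SOC: DOD = 100% - 12.5% = 87.5%

87.5%


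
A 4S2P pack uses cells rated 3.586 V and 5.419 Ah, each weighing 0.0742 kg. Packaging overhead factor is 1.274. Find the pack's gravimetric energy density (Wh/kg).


Step 1: V_pack = 4 * 3.586 = 14.344 V
Step 2: C_pack = 2 * 5.419 = 10.838 Ah
Step 3: E_pack = V_pack * C_pack = 14.344 * 10.838 = 155.46 Wh
Step 4: m_pack = 4 * 2 * 0.0742 * 1.274 = 0.75625 kg
Step 5: ED = E_pack / m_pack = 155.46 / 0.75625 = 205.6 Wh/kg

205.6 Wh/kg


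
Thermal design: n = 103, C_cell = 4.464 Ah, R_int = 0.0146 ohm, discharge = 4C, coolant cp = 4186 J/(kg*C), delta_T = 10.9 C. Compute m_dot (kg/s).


Step 1: I = 4 * 4.464 = 17.856 A
Step 2: Q_cell = I^2 * R = 17.856^2 * 0.0146 = 4.655 W
Step 3: Q_total = 103 * 4.655 = 479.47 W
Step 4: m_dot = Q_total / (cp * dT) = 479.47 / (4186 * 10.9) = 0.01051 kg/s

0.01051 kg/s


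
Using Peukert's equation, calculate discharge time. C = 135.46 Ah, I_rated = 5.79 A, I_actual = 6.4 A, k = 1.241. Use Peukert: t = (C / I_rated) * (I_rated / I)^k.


t_rated = C / I_rated = 135.46 / 5.79 = 23.396 hr
(I_rated/I)^k = (0.90469)^1.241 = 0.88311
t = t_rated * (I_rated/I)^k = 23.396 * 0.88311 = 20.66 hr

20.66 hr


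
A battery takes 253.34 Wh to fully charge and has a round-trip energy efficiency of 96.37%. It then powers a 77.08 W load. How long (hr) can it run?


Step 1: E_discharge = eta/100 * E_charge = 96.37/100 * 253.34 = 244.14 Wh
Step 2: t = E_discharge / P = 244.14 / 77.08 = 3.167 hr

3.167 hr


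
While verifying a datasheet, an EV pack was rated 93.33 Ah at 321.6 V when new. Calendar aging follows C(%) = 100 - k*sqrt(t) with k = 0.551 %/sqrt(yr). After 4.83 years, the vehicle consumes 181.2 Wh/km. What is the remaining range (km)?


Step 1: capacity retention = 100 - 0.551 * sqrt(4.83) = 100 - 0.551 * 2.1977 = 98.789%
Step 2: C_now = 93.33 * 98.789/100 = 92.2 Ah
Step 3: E_pack = V * C_now = 321.6 * 92.2 = 29652 Wh
Step 4: range = E_pack / consumption = 29652 / 181.2 = 163.6 km

163.6 km


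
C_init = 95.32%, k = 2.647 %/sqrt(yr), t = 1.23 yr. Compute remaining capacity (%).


Step 1: sqrt(1.23 yr) = 1.1091
Step 2: drop = 2.647 * 1.1091 = 2.9358
Step 3: C_final = 95.32 - 2.9358 = 92.38%

92.38%


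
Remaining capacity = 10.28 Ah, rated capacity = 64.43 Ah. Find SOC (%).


SOC = (remaining / total) * 100 = (10.28 / 64.43) * 100 = 15.96%

15.96%


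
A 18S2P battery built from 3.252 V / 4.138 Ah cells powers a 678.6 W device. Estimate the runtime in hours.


Step 1: E_pack = Ns * V_cell * Np * C_cell = 18 * 3.252 * 2 * 4.138 = 484.44 Wh
Step 2: t = E_pack / P = 484.44 / 678.6 = 0.7139 hr

0.7139 hr


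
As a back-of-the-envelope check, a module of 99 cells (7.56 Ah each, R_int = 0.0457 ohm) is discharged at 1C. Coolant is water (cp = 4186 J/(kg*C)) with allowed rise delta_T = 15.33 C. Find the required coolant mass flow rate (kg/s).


Step 1: I = 1 * 7.56 = 7.56 A
Step 2: Q_cell = I^2 * R = 7.56^2 * 0.0457 = 2.6119 W
Step 3: Q_total = 99 * 2.6119 = 258.58 W
Step 4: m_dot = Q_total / (cp * dT) = 258.58 / (4186 * 15.33) = 0.004030 kg/s

0.004030 kg/s


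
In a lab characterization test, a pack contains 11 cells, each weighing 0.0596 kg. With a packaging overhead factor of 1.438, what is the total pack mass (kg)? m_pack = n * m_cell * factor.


m_pack = n * m_cell * overhead = 11 * 0.0596 * 1.438 = 0.9428 kg

0.9428 kg


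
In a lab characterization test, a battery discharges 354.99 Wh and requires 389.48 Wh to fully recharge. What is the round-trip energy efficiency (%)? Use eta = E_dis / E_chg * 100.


eta_e = E_dis / E_chg * 100 = 354.99 / 389.48 * 100 = 91.14%

91.14%


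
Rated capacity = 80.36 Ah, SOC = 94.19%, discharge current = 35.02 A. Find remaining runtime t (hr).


Step 1: remaining = SOC/100 * C_total = 94.19/100 * 80.36 = 75.691 Ah
Step 2: t = remaining / I = 75.691 / 35.02 = 2.161 hr

2.161 hr


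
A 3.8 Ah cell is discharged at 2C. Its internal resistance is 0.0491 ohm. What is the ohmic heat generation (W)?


Step 1: I = C_rate * capacity = 2 * 3.8 = 7.6 A
Step 2: Q = I^2 * R = 7.6^2 * 0.0491 = 57.76 * 0.0491 = 2.836 W

2.836 W


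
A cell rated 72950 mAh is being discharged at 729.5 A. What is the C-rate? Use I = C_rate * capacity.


Convert: capacity = 72950 mAh = 72.95 Ah
Rearranging: C_rate = 729.5 / 72.95 = 10C

10C


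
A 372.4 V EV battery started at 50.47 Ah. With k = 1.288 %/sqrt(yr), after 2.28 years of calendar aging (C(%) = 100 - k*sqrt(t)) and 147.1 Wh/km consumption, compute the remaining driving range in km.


Step 1: capacity retention = 100 - 1.288 * sqrt(2.28) = 100 - 1.288 * 1.51 = 98.055%
Step 2: C_now = 50.47 * 98.055/100 = 49.488 Ah
Step 3: E_pack = V * C_now = 372.4 * 49.488 = 18429 Wh
Step 4: range = E_pack / consumption = 18429 / 147.1 = 125.3 km

125.3 km


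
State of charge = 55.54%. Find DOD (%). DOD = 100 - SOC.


DOD = 100 - SOC = 100 - 55.54 = 44.46%

44.46%


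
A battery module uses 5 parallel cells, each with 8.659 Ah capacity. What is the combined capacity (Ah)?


Parallel capacities add: 5 * 8.659 Ah = 43.295 Ah

43.295 Ah


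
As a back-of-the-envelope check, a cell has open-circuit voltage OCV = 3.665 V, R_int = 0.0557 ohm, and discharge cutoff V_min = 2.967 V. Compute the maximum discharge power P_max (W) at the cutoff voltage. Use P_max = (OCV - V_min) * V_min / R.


P_max = (OCV - V_min) * V_min / R = (3.665 - 2.967) * 2.967 / 0.0557 = 0.698 * 2.967 / 0.0557 = 37.18 W

37.18 W


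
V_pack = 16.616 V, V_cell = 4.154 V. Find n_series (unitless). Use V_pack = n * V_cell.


n = V_pack / V_cell = 16.616 / 4.154 = 4

4


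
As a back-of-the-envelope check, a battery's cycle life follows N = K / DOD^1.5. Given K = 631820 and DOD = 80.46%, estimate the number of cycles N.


Step 1: DOD^1.5 = 80.46^1.5 = 721.72
Step 2: N = 631820 / 721.72 = 875.4 cycles

875.4 cycles


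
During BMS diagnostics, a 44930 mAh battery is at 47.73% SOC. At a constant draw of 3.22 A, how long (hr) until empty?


Convert: C_total = 44930 mAh = 44.93 Ah
Step 1: remaining = SOC/100 * C_total = 47.73/100 * 44.93 = 21.445 Ah
Step 2: t = remaining / I = 21.445 / 3.22 = 6.660 hr

6.660 hr


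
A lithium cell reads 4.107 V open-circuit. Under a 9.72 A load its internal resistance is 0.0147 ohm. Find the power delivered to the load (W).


Step 1: V_terminal = OCV - I*R = 4.107 - 9.72 * 0.0147 = 3.9641 V
Step 2: P_out = V_terminal * I = 3.9641 * 9.72 = 38.53 W

38.53 W


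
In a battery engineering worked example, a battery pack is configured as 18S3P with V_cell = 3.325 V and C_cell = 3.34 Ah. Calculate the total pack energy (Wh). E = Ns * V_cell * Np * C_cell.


V_pack = 18 * 3.325 = 59.85 V
C_pack = 3 * 3.34 = 10.02 Ah
E = V_pack * C_pack = 59.85 * 10.02 = 599.7 Wh

599.7 Wh


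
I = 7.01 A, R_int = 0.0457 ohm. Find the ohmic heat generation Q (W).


Q = I^2 * R = 7.01^2 * 0.0457 = 2.246 W

2.246 W


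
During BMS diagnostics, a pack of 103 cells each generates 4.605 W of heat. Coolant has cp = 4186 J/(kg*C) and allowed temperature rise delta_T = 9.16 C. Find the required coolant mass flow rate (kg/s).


Q_total = 103 * 4.605 = 474.32 W
m_dot = Q_total / (cp * dT) = 474.32 / (4186 * 9.16) = 0.01237 kg/s

0.01237 kg/s


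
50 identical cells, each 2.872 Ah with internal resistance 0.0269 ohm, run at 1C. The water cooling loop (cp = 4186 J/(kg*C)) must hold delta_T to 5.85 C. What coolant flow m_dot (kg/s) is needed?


Step 1: I = 1 * 2.872 = 2.872 A
Step 2: Q_cell = I^2 * R = 2.872^2 * 0.0269 = 0.22188 W
Step 3: Q_total = 50 * 0.22188 = 11.094 W
Step 4: m_dot = Q_total / (cp * dT) = 11.094 / (4186 * 5.85) = 4.530e-04 kg/s

4.530e-04 kg/s


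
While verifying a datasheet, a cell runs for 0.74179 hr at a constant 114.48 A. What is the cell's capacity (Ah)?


C = I * t = 114.48 * 0.74179 = 84.92 Ah

84.92 Ah


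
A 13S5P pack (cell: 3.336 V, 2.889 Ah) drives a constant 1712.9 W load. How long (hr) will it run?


Step 1: E_pack = Ns * V_cell * Np * C_cell = 13 * 3.336 * 5 * 2.889 = 626.45 Wh
Step 2: t = E_pack / P = 626.45 / 1712.9 = 0.3657 hr

0.3657 hr


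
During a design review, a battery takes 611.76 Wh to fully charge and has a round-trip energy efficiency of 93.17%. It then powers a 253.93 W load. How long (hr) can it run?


Step 1: E_discharge = eta/100 * E_charge = 93.17/100 * 611.76 = 569.98 Wh
Step 2: t = E_discharge / P = 569.98 / 253.93 = 2.245 hr

2.245 hr


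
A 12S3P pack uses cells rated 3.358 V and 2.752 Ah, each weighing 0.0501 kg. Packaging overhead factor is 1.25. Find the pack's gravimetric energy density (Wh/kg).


Step 1: V_pack = 12 * 3.358 = 40.296 V
Step 2: C_pack = 3 * 2.752 = 8.256 Ah
Step 3: E_pack = V_pack * C_pack = 40.296 * 8.256 = 332.68 Wh
Step 4: m_pack = 12 * 3 * 0.0501 * 1.25 = 2.2545 kg
Step 5: ED = E_pack / m_pack = 332.68 / 2.2545 = 147.6 Wh/kg

147.6 Wh/kg


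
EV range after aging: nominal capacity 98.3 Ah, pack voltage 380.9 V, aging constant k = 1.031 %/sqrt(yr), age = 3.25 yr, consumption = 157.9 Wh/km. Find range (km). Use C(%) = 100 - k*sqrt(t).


Step 1: capacity retention = 100 - 1.031 * sqrt(3.25) = 100 - 1.031 * 1.8028 = 98.141%
Step 2: C_now = 98.3 * 98.141/100 = 96.473 Ah
Step 3: E_pack = V * C_now = 380.9 * 96.473 = 36747 Wh
Step 4: range = E_pack / consumption = 36747 / 157.9 = 232.7 km

232.7 km


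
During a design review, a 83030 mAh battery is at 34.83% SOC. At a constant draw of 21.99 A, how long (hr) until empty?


Convert: C_total = 83030 mAh = 83.03 Ah
Step 1: remaining = SOC/100 * C_total = 34.83/100 * 83.03 = 28.919 Ah
Step 2: t = remaining / I = 28.919 / 21.99 = 1.315 hr

1.315 hr


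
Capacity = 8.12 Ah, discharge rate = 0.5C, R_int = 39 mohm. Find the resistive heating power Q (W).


Convert: R = 39 mohm = 0.039 ohm
Step 1: I = C_rate * capacity = 0.5 * 8.12 = 4.06 A
Step 2: Q = I^2 * R = 4.06^2 * 0.039 = 16.484 * 0.039 = 0.6429 W

0.6429 W


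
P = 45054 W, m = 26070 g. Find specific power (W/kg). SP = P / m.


Convert: m = 26070 g = 26.07 kg
SP = P / m = 45054 / 26.07 = 1728 W/kg

1728 W/kg


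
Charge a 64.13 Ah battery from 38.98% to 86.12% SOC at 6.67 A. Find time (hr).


delta_Ah = 64.13 * (86.12 - 38.98) / 100 = 30.231 Ah
t = delta_Ah / I = 30.231 / 6.67 = 4.532 hr

4.532 hr


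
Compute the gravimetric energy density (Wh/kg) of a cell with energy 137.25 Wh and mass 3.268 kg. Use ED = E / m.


Specific energy = 137.25 Wh / 3.268 kg = 42.00 Wh/kg

42.00 Wh/kg


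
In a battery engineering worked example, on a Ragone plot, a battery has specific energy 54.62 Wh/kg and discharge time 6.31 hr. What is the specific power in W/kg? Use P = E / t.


Specific power = 54.62 Wh/kg / 6.31 hr = 8.656 W/kg

8.656 W/kg


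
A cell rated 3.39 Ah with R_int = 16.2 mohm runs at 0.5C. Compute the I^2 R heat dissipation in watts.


Convert: R = 16.2 mohm = 0.0162 ohm
Step 1: I = C_rate * capacity = 0.5 * 3.39 = 1.695 A
Step 2: Q = I^2 * R = 1.695^2 * 0.0162 = 2.873 * 0.0162 = 0.04654 W

0.04654 W


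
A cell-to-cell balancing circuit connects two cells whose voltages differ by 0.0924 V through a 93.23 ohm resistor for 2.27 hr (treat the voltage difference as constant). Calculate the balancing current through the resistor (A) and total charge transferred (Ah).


I_bal = dV / R = 0.0924 / 93.23 = 9.9110e-04 A
Q = I_bal * t = 9.9110e-04 * 2.27 = 0.002250 Ah

I=9.9110e-04 A, Q=0.002250 Ah


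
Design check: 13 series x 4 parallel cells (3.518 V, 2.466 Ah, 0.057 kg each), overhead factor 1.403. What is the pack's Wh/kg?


Step 1: V_pack = 13 * 3.518 = 45.734 V
Step 2: C_pack = 4 * 2.466 = 9.864 Ah
Step 3: E_pack = V_pack * C_pack = 45.734 * 9.864 = 451.12 Wh
Step 4: m_pack = 13 * 4 * 0.057 * 1.403 = 4.1585 kg
Step 5: ED = E_pack / m_pack = 451.12 / 4.1585 = 108.5 Wh/kg

108.5 Wh/kg


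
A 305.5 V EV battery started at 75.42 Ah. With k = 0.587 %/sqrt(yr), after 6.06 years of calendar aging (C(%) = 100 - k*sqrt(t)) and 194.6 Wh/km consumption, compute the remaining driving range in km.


Step 1: capacity retention = 100 - 0.587 * sqrt(6.06) = 100 - 0.587 * 2.4617 = 98.555%
Step 2: C_now = 75.42 * 98.555/100 = 74.33 Ah
Step 3: E_pack = V * C_now = 305.5 * 74.33 = 22708 Wh
Step 4: range = E_pack / consumption = 22708 / 194.6 = 116.7 km

116.7 km


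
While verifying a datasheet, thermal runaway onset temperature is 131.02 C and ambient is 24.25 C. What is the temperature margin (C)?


margin = T_onset - T_ambient = 131.02 - 24.25 = 106.77 C

106.77 C


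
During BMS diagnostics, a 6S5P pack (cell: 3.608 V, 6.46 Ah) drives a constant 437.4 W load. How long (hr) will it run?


Step 1: E_pack = Ns * V_cell * Np * C_cell = 6 * 3.608 * 5 * 6.46 = 699.23 Wh
Step 2: t = E_pack / P = 699.23 / 437.4 = 1.599 hr

1.599 hr


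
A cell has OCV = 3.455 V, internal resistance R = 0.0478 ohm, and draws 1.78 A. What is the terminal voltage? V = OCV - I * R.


V = OCV - I*R = 3.455 - 1.78 * 0.0478 = 3.370 V

3.370 V


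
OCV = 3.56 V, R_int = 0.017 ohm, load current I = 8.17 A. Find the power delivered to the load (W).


Step 1: V_terminal = OCV - I*R = 3.56 - 8.17 * 0.017 = 3.4211 V
Step 2: P_out = V_terminal * I = 3.4211 * 8.17 = 27.95 W

27.95 W


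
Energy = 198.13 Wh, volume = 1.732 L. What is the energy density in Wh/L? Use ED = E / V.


ED = E / V = 198.13 / 1.732 = 114.4 Wh/L

114.4 Wh/L


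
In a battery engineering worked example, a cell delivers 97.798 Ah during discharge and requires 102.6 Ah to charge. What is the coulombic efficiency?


eta_c = Q_dis / Q_chg * 100 = 97.798 / 102.6 * 100 = 95.32%

95.32%


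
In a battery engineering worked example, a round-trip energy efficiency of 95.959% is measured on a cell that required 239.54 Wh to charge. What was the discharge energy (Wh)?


E_dis = eta/100 * E_chg = 95.959/100 * 239.54 = 229.9 Wh

229.9 Wh


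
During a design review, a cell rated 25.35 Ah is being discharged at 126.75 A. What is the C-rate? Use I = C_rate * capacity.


C_rate = I / capacity = 126.75 / 25.35 = 5C

5C


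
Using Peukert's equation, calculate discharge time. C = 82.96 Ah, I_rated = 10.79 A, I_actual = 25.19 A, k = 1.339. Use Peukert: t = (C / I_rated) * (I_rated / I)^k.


t_rated = C / I_rated = 82.96 / 10.79 = 7.6886 hr
(I_rated/I)^k = (0.42834)^1.339 = 0.32134
t = t_rated * (I_rated/I)^k = 7.6886 * 0.32134 = 2.471 hr

2.471 hr


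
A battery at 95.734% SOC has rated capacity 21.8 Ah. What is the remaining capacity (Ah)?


remaining = SOC / 100 * total = 95.734 / 100 * 21.8 = 20.87 Ah

20.87 Ah


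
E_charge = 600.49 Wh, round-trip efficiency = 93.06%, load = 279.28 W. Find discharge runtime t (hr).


Step 1: E_discharge = eta/100 * E_charge = 93.06/100 * 600.49 = 558.82 Wh
Step 2: t = E_discharge / P = 558.82 / 279.28 = 2.001 hr

2.001 hr


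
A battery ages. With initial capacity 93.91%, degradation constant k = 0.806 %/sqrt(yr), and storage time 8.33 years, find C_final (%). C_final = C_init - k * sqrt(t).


sqrt(t) = sqrt(8.33) = 2.8862
C_final = 93.91 - 0.806 * 2.8862 = 91.58%

91.58%


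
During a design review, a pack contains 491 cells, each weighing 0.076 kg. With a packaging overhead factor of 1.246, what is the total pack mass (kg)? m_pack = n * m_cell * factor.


Cell mass sum = 491 * 0.076 = 37.316 kg
With overhead 1.246: m_pack = 37.316 * 1.246 = 46.50 kg

46.50 kg


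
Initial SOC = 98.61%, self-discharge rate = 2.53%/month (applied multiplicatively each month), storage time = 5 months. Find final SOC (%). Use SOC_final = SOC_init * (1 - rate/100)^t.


decay = (1 - 2.53/100)^5 = 0.87974
SOC_final = 98.61 * 0.87974 = 86.75%

86.75%


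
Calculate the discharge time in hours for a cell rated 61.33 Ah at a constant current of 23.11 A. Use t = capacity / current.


Runtime = 61.33 Ah / 23.11 A = 2.654 hr

2.654 hr


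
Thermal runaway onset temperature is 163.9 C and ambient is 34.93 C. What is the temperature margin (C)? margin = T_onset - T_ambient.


margin = T_onset - T_ambient = 163.9 - 34.93 = 128.97 C

128.97 C


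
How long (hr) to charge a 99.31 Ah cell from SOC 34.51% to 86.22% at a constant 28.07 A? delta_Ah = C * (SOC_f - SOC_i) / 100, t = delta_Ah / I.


Step 1: dSOC = 86.22% - 34.51% = 51.71%
Step 2: delta_Ah = 99.31 * 51.71 / 100 = 51.353 Ah
Step 3: t = 51.353 / 28.07 = 1.829 hr

1.829 hr


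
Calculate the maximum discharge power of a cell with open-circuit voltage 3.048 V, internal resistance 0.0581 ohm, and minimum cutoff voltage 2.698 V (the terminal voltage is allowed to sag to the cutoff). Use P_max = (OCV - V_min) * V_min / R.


P_max = (OCV - V_min) * V_min / R = (3.048 - 2.698) * 2.698 / 0.0581 = 0.35 * 2.698 / 0.0581 = 16.25 W

16.25 W


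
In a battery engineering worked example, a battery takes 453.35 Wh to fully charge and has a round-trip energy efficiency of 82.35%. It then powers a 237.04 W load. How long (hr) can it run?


Step 1: E_discharge = eta/100 * E_charge = 82.35/100 * 453.35 = 373.33 Wh
Step 2: t = E_discharge / P = 373.33 / 237.04 = 1.575 hr

1.575 hr


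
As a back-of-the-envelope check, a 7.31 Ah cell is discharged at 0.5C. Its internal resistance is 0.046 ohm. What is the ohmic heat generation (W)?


Step 1: I = C_rate * capacity = 0.5 * 7.31 = 3.655 A
Step 2: Q = I^2 * R = 3.655^2 * 0.046 = 13.359 * 0.046 = 0.6145 W

0.6145 W


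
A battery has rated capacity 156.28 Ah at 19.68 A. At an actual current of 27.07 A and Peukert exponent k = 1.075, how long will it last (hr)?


Step 1: t_rated = C / I_rated = 156.28 / 19.68 = 7.9411 hr
Step 2: ratio = 19.68 / 27.07 = 0.727
Step 3: ratio^k = 0.727^1.075 = 0.70982
Step 4: t = t_rated * ratio^k = 7.9411 * 0.70982 = 5.637 hr

5.637 hr


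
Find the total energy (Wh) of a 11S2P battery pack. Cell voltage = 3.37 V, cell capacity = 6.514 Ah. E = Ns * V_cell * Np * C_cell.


E = Ns * Vcell * Np * Ccell = 11 * 3.37 * 2 * 6.514 = 482.9 Wh

482.9 Wh


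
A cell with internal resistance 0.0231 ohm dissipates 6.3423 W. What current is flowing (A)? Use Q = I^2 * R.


I = sqrt(Q / R) = sqrt(6.3423 / 0.0231) = sqrt(274.56) = 16.57 A

16.57 A


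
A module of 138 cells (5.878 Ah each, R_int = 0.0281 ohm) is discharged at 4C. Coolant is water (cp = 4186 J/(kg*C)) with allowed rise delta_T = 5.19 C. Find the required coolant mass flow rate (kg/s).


Step 1: I = 4 * 5.878 = 23.512 A
Step 2: Q_cell = I^2 * R = 23.512^2 * 0.0281 = 15.534 W
Step 3: Q_total = 138 * 15.534 = 2143.7 W
Step 4: m_dot = Q_total / (cp * dT) = 2143.7 / (4186 * 5.19) = 0.09867 kg/s

0.09867 kg/s


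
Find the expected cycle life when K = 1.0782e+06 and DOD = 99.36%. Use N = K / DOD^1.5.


DOD^1.5 = 990.42
N = K / DOD^1.5 = 1.0782e+06 / 990.42 = 1089

1089 cycles


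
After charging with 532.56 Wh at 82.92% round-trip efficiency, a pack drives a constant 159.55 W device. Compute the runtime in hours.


Step 1: E_discharge = eta/100 * E_charge = 82.92/100 * 532.56 = 441.6 Wh
Step 2: t = E_discharge / P = 441.6 / 159.55 = 2.768 hr

2.768 hr


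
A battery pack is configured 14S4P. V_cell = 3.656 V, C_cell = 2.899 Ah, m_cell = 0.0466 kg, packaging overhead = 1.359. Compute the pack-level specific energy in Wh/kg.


Step 1: V_pack = 14 * 3.656 = 51.184 V
Step 2: C_pack = 4 * 2.899 = 11.596 Ah
Step 3: E_pack = V_pack * C_pack = 51.184 * 11.596 = 593.53 Wh
Step 4: m_pack = 14 * 4 * 0.0466 * 1.359 = 3.5464 kg
Step 5: ED = E_pack / m_pack = 593.53 / 3.5464 = 167.4 Wh/kg

167.4 Wh/kg


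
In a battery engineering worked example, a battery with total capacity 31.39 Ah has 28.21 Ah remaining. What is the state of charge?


SOC% = 28.21 / 31.39 * 100 = 89.87%

89.87%


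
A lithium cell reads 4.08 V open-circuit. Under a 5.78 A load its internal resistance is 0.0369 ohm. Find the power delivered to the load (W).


Step 1: V_terminal = OCV - I*R = 4.08 - 5.78 * 0.0369 = 3.8667 V
Step 2: P_out = V_terminal * I = 3.8667 * 5.78 = 22.35 W

22.35 W


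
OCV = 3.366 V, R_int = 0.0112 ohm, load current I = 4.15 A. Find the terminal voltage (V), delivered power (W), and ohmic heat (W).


Step 1: V_terminal = OCV - I*R = 3.366 - 4.15 * 0.0112 = 3.3195 V
Step 2: P_out = V_terminal * I = 3.3195 * 4.15 = 13.78 W
Step 3: Q = I^2 * R = 4.15^2 * 0.0112 = 0.1929 W

V=3.3195 V, P=13.78 W, Q=0.1929 W


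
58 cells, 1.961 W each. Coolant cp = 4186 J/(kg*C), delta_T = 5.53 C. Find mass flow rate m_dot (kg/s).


Step 1: Total heat Q = 58 * 1.961 W = 113.74 W
Step 2: denom = cp * dT = 4186 * 5.53 = 23149
Step 3: m_dot = 113.74 / 23149 = 0.004913 kg/s

0.004913 kg/s


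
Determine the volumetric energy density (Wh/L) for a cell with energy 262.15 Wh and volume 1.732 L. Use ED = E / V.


Volumetric ED = 262.15 Wh / 1.732 L = 151.4 Wh/L

151.4 Wh/L


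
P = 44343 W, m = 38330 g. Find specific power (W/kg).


Convert: m = 38330 g = 38.33 kg
Specific power = 44343 W / 38.33 kg = 1157 W/kg

1157 W/kg


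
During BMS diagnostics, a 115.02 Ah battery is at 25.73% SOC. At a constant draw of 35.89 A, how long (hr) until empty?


Step 1: remaining = SOC/100 * C_total = 25.73/100 * 115.02 = 29.595 Ah
Step 2: t = remaining / I = 29.595 / 35.89 = 0.8246 hr

0.8246 hr


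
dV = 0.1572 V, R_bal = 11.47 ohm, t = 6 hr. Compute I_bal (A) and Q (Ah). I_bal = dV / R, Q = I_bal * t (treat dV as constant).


I_bal = dV / R = 0.1572 / 11.47 = 0.013705 A
Q = I_bal * t = 0.013705 * 6 = 0.08223 Ah

I=0.013705 A, Q=0.08223 Ah


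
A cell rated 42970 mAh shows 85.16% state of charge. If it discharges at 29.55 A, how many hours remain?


Convert: C_total = 42970 mAh = 42.97 Ah
Step 1: remaining = SOC/100 * C_total = 85.16/100 * 42.97 = 36.593 Ah
Step 2: t = remaining / I = 36.593 / 29.55 = 1.238 hr

1.238 hr


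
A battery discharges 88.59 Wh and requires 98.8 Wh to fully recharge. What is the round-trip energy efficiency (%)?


eta_e = E_dis / E_chg * 100 = 88.59 / 98.8 * 100 = 89.67%

89.67%


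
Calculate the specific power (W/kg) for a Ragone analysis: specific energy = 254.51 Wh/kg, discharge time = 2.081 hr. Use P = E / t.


Specific power = 254.51 Wh/kg / 2.081 hr = 122.3 W/kg

122.3 W/kg


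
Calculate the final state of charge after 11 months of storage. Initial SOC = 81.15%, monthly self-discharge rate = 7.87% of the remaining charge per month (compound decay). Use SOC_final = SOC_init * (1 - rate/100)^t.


Monthly retention factor = 1 - 7.87/100 = 0.9213
Over 11 months: factor^11 = 0.40589
SOC_final = 81.15 * 0.40589 = 32.94%

32.94%


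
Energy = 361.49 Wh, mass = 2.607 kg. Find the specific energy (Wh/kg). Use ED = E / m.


ED = E / m = 361.49 / 2.607 = 138.7 Wh/kg

138.7 Wh/kg


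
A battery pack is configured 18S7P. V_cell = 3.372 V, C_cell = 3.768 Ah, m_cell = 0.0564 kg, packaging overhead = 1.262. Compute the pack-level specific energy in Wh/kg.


Step 1: V_pack = 18 * 3.372 = 60.696 V
Step 2: C_pack = 7 * 3.768 = 26.376 Ah
Step 3: E_pack = V_pack * C_pack = 60.696 * 26.376 = 1600.9 Wh
Step 4: m_pack = 18 * 7 * 0.0564 * 1.262 = 8.9683 kg
Step 5: ED = E_pack / m_pack = 1600.9 / 8.9683 = 178.5 Wh/kg

178.5 Wh/kg


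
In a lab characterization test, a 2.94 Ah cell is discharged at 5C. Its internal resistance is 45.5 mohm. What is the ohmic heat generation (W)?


Convert: R = 45.5 mohm = 0.0455 ohm
Step 1: I = C_rate * capacity = 5 * 2.94 = 14.7 A
Step 2: Q = I^2 * R = 14.7^2 * 0.0455 = 216.09 * 0.0455 = 9.832 W

9.832 W


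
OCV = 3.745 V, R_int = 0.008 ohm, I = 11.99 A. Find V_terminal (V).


IR drop = 11.99 * 0.008 = 0.09592 V
V = 3.745 - 0.09592 = 3.649 V

3.649 V


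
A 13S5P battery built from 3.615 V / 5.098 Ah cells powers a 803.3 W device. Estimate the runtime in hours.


Step 1: E_pack = Ns * V_cell * Np * C_cell = 13 * 3.615 * 5 * 5.098 = 1197.9 Wh
Step 2: t = E_pack / P = 1197.9 / 803.3 = 1.491 hr

1.491 hr


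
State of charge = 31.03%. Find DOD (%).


DOD = 100 - SOC = 100 - 31.03 = 68.97%

68.97%


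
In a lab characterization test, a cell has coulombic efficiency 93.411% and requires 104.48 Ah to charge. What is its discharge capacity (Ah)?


Q_dis = eta/100 * Q_chg = 93.411/100 * 104.48 = 97.60 Ah

97.60 Ah


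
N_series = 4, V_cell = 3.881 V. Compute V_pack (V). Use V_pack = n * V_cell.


Series voltages add: 4 * 3.881 V = 15.524 V

15.524 V


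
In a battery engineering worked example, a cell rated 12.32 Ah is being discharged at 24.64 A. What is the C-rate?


C_rate = I / capacity = 24.64 / 12.32 = 2C

2C


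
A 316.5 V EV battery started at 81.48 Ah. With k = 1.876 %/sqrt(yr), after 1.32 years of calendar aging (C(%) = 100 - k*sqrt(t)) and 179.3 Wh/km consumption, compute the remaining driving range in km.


Step 1: capacity retention = 100 - 1.876 * sqrt(1.32) = 100 - 1.876 * 1.1489 = 97.845%
Step 2: C_now = 81.48 * 97.845/100 = 79.724 Ah
Step 3: E_pack = V * C_now = 316.5 * 79.724 = 25233 Wh
Step 4: range = E_pack / consumption = 25233 / 179.3 = 140.7 km

140.7 km


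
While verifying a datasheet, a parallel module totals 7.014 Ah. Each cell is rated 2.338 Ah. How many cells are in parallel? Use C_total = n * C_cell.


n = C_total / C_cell = 7.014 / 2.338 = 3

3


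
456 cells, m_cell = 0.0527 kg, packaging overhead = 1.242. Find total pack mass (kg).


Cell mass sum = 456 * 0.0527 = 24.031 kg
With overhead 1.242: m_pack = 24.031 * 1.242 = 29.85 kg

29.85 kg


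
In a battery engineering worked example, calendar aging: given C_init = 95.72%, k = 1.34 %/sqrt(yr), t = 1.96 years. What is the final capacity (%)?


sqrt(t) = sqrt(1.96) = 1.4
C_final = 95.72 - 1.34 * 1.4 = 93.84%

93.84%


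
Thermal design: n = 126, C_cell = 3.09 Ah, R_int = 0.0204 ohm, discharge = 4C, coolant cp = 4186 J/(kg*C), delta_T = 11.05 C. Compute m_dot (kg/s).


Step 1: I = 4 * 3.09 = 12.36 A
Step 2: Q_cell = I^2 * R = 12.36^2 * 0.0204 = 3.1165 W
Step 3: Q_total = 126 * 3.1165 = 392.68 W
Step 4: m_dot = Q_total / (cp * dT) = 392.68 / (4186 * 11.05) = 0.008489 kg/s

0.008489 kg/s


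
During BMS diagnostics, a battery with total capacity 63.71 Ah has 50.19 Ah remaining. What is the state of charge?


SOC% = 50.19 / 63.71 * 100 = 78.78%

78.78%


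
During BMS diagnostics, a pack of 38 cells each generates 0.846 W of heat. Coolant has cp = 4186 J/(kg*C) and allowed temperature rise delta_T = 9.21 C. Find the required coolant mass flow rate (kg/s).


Q_total = 38 * 0.846 = 32.148 W
m_dot = Q_total / (cp * dT) = 32.148 / (4186 * 9.21) = 8.339e-04 kg/s

8.339e-04 kg/s


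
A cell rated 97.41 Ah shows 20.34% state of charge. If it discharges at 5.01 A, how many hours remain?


Step 1: remaining = SOC/100 * C_total = 20.34/100 * 97.41 = 19.813 Ah
Step 2: t = remaining / I = 19.813 / 5.01 = 3.955 hr

3.955 hr


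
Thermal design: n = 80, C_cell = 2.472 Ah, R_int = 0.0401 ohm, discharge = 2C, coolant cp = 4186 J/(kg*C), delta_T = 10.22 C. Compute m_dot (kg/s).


Step 1: I = 2 * 2.472 = 4.944 A
Step 2: Q_cell = I^2 * R = 4.944^2 * 0.0401 = 0.98017 W
Step 3: Q_total = 80 * 0.98017 = 78.414 W
Step 4: m_dot = Q_total / (cp * dT) = 78.414 / (4186 * 10.22) = 0.001833 kg/s

0.001833 kg/s


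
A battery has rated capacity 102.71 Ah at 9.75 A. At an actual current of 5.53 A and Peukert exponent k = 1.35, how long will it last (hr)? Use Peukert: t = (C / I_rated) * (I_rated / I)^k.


Step 1: t_rated = C / I_rated = 102.71 / 9.75 = 10.534 hr
Step 2: ratio = 9.75 / 5.53 = 1.7631
Step 3: ratio^k = 1.7631^1.35 = 2.1502
Step 4: t = t_rated * ratio^k = 10.534 * 2.1502 = 22.65 hr

22.65 hr


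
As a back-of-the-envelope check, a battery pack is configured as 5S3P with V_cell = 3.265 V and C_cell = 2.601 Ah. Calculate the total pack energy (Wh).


V_pack = 5 * 3.265 = 16.325 V
C_pack = 3 * 2.601 = 7.803 Ah
E = V_pack * C_pack = 16.325 * 7.803 = 127.4 Wh

127.4 Wh


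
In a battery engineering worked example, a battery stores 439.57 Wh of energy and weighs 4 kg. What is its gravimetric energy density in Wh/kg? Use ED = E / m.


ED = E / m = 439.57 / 4 = 109.9 Wh/kg

109.9 Wh/kg


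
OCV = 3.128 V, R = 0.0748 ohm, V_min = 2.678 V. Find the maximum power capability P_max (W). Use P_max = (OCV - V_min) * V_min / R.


dV = OCV - V_min = 0.45 V (so I_max = dV / R)
P_max = dV * V_min / R = 0.45 * 2.678 / 0.0748 = 16.11 W

16.11 W


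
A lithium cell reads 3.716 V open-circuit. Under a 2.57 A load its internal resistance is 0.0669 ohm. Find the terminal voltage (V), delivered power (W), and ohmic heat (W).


Step 1: V_terminal = OCV - I*R = 3.716 - 2.57 * 0.0669 = 3.5441 V
Step 2: P_out = V_terminal * I = 3.5441 * 2.57 = 9.108 W
Step 3: Q = I^2 * R = 2.57^2 * 0.0669 = 0.4419 W

V=3.5441 V, P=9.108 W, Q=0.4419 W


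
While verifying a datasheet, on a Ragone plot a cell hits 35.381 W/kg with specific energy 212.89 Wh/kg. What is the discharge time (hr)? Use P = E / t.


t = E / P = 212.89 / 35.381 = 6.017 hr

6.017 hr


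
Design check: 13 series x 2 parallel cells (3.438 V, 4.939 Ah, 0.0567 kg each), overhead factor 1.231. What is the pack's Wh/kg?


Step 1: V_pack = 13 * 3.438 = 44.694 V
Step 2: C_pack = 2 * 4.939 = 9.878 Ah
Step 3: E_pack = V_pack * C_pack = 44.694 * 9.878 = 441.49 Wh
Step 4: m_pack = 13 * 2 * 0.0567 * 1.231 = 1.8147 kg
Step 5: ED = E_pack / m_pack = 441.49 / 1.8147 = 243.3 Wh/kg

243.3 Wh/kg


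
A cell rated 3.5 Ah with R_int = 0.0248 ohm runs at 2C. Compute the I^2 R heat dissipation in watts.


Step 1: I = C_rate * capacity = 2 * 3.5 = 7 A
Step 2: Q = I^2 * R = 7^2 * 0.0248 = 49 * 0.0248 = 1.215 W

1.215 W


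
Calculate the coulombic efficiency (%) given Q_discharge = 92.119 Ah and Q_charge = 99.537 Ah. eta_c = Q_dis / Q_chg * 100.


Coulombic efficiency = 92.119/99.537 * 100% = 92.55%

92.55%


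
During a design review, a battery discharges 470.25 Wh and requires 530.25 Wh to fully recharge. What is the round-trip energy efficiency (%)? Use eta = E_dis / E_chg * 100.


Round-trip efficiency = 470.25/530.25 * 100% = 88.68%

88.68%


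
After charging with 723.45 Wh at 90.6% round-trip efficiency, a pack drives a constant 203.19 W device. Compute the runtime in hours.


Step 1: E_discharge = eta/100 * E_charge = 90.6/100 * 723.45 = 655.45 Wh
Step 2: t = E_discharge / P = 655.45 / 203.19 = 3.226 hr

3.226 hr


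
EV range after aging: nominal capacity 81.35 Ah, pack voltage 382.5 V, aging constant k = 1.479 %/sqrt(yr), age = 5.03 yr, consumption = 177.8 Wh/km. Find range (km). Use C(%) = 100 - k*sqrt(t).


Step 1: capacity retention = 100 - 1.479 * sqrt(5.03) = 100 - 1.479 * 2.2428 = 96.683%
Step 2: C_now = 81.35 * 96.683/100 = 78.652 Ah
Step 3: E_pack = V * C_now = 382.5 * 78.652 = 30084 Wh
Step 4: range = E_pack / consumption = 30084 / 177.8 = 169.2 km

169.2 km


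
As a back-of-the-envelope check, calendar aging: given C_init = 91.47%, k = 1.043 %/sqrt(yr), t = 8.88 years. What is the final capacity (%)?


sqrt(t) = sqrt(8.88) = 2.9799
C_final = 91.47 - 1.043 * 2.9799 = 88.36%

88.36%


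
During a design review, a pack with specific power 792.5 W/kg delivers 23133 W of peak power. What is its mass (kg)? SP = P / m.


m = P / SP = 23133 / 792.5 = 29.19 kg

29.19 kg


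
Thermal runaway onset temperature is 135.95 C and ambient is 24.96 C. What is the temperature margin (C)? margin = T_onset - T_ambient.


margin = T_onset - T_ambient = 135.95 - 24.96 = 110.99 C

110.99 C


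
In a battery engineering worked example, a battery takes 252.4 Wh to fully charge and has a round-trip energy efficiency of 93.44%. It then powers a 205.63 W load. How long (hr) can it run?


Step 1: E_discharge = eta/100 * E_charge = 93.44/100 * 252.4 = 235.84 Wh
Step 2: t = E_discharge / P = 235.84 / 205.63 = 1.147 hr

1.147 hr


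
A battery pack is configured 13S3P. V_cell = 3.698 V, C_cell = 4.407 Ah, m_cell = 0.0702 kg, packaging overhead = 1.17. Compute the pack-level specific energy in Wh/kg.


Step 1: V_pack = 13 * 3.698 = 48.074 V
Step 2: C_pack = 3 * 4.407 = 13.221 Ah
Step 3: E_pack = V_pack * C_pack = 48.074 * 13.221 = 635.59 Wh
Step 4: m_pack = 13 * 3 * 0.0702 * 1.17 = 3.2032 kg
Step 5: ED = E_pack / m_pack = 635.59 / 3.2032 = 198.4 Wh/kg

198.4 Wh/kg


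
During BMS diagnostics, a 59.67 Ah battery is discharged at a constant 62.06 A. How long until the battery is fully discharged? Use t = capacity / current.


t = capacity / current = 59.67 / 62.06 = 0.9615 hr

0.9615 hr


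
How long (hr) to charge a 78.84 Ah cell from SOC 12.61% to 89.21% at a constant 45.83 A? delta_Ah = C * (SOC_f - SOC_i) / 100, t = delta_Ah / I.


delta_Ah = 78.84 * (89.21 - 12.61) / 100 = 60.391 Ah
t = delta_Ah / I = 60.391 / 45.83 = 1.318 hr

1.318 hr


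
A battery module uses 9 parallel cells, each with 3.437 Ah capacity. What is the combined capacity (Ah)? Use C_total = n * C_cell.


Parallel capacities add: 9 * 3.437 Ah = 30.933 Ah

30.933 Ah


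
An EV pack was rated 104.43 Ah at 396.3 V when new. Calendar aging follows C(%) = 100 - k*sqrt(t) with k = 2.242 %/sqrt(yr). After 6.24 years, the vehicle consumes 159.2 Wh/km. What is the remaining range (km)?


Step 1: capacity retention = 100 - 2.242 * sqrt(6.24) = 100 - 2.242 * 2.498 = 94.399%
Step 2: C_now = 104.43 * 94.399/100 = 98.581 Ah
Step 3: E_pack = V * C_now = 396.3 * 98.581 = 39068 Wh
Step 4: range = E_pack / consumption = 39068 / 159.2 = 245.4 km

245.4 km


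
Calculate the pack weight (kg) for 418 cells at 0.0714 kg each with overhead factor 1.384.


m_pack = n * m_cell * overhead = 418 * 0.0714 * 1.384 = 41.31 kg

41.31 kg


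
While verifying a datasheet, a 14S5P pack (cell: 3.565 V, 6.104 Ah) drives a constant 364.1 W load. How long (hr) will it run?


Step 1: E_pack = Ns * V_cell * Np * C_cell = 14 * 3.565 * 5 * 6.104 = 1523.3 Wh
Step 2: t = E_pack / P = 1523.3 / 364.1 = 4.184 hr

4.184 hr


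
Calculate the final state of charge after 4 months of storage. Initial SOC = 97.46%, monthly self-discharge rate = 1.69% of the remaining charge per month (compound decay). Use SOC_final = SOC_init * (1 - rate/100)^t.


Monthly retention factor = 1 - 1.69/100 = 0.9831
Over 4 months: factor^4 = 0.93409
SOC_final = 97.46 * 0.93409 = 91.04%

91.04%


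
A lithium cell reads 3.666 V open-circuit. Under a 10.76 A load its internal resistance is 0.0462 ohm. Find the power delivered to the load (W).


Step 1: V_terminal = OCV - I*R = 3.666 - 10.76 * 0.0462 = 3.1689 V
Step 2: P_out = V_terminal * I = 3.1689 * 10.76 = 34.10 W

34.10 W


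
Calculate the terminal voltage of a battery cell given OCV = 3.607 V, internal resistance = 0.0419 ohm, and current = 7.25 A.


IR drop = 7.25 * 0.0419 = 0.30378 V
V = 3.607 - 0.30378 = 3.303 V

3.303 V


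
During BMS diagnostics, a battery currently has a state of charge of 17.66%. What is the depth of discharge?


DOD = 100 - SOC = 100 - 17.66 = 82.34%

82.34%


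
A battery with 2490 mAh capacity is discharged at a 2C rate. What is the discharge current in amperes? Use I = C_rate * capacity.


Convert: capacity = 2490 mAh = 2.49 Ah
I = C_rate * capacity = 2 * 2.49 = 4.98 A

4.98 A


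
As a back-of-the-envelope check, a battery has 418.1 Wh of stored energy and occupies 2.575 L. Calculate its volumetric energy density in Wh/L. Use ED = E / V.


ED = E / V = 418.1 / 2.575 = 162.4 Wh/L

162.4 Wh/L


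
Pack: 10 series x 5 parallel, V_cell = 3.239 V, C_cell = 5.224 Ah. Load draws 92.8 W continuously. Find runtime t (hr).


Step 1: E_pack = Ns * V_cell * Np * C_cell = 10 * 3.239 * 5 * 5.224 = 846.03 Wh
Step 2: t = E_pack / P = 846.03 / 92.8 = 9.117 hr

9.117 hr


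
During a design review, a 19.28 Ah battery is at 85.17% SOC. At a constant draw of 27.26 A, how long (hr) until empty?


Step 1: remaining = SOC/100 * C_total = 85.17/100 * 19.28 = 16.421 Ah
Step 2: t = remaining / I = 16.421 / 27.26 = 0.6024 hr

0.6024 hr


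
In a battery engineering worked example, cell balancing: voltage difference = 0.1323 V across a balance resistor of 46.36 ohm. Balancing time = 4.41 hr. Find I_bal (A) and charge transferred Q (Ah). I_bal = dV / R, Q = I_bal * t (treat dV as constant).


I_bal = dV / R = 0.1323 / 46.36 = 0.0028538 A
Q = I_bal * t = 0.0028538 * 4.41 = 0.01259 Ah

I=0.0028538 A, Q=0.01259 Ah


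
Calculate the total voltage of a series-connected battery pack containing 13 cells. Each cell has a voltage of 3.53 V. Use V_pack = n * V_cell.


V_pack = n * V_cell = 13 * 3.53 = 45.89 V

45.89 V


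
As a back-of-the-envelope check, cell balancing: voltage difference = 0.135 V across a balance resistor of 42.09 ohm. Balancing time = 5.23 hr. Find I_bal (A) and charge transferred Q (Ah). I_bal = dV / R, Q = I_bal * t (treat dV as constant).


First, Ohm's law: I_bal = 0.135 V / 42.09 ohm = 0.0032074 A
Then Q = I * t = 0.0032074 A * 5.23 hr = 0.01677 Ah

I=0.0032074 A, Q=0.01677 Ah
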